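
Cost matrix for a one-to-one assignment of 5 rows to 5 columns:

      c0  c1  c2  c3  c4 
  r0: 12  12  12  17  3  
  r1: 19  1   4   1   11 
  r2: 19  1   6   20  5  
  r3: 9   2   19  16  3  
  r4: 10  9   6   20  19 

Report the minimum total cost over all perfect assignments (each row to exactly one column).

Minimum assignment cost: 20

optimal assignment: row0→col4 (cost 3), row1→col3 (cost 1), row2→col1 (cost 1), row3→col0 (cost 9), row4→col2 (cost 6)
total = 3 + 1 + 1 + 9 + 6 = 20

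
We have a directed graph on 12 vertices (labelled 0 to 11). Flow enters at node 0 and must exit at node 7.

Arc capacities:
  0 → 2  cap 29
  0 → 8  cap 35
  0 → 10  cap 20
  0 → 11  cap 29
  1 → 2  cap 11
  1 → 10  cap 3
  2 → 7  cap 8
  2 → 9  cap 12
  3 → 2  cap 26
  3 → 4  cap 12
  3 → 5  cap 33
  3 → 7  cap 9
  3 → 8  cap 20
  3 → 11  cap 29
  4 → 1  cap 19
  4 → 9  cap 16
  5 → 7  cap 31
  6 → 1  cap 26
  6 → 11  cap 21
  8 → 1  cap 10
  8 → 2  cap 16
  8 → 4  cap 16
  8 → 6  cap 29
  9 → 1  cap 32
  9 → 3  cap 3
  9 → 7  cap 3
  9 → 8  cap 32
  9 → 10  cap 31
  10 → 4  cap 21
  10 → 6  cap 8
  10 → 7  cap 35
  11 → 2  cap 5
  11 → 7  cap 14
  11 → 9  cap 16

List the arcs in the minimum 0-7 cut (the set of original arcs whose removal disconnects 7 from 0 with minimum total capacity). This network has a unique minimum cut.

Min-cut arcs: {(2,7), (9,3), (9,7), (10,7), (11,7)} (total capacity 63)

augment #1: 0→2→7 push 8
augment #2: 0→10→7 push 20
augment #3: 0→11→7 push 14
augment #4: 0→2→9→7 push 3
augment #5: 0→2→9→3→7 push 3
augment #6: 0→2→9→10→7 push 6
augment #7: 0→8→1→10→7 push 3
augment #8: 0→11→9→10→7 push 6
max flow = 63; residual-reachable set from 0 gives S-side
cut edges (S→T): {(2,7), (9,3), (9,7), (10,7), (11,7)} total cap 63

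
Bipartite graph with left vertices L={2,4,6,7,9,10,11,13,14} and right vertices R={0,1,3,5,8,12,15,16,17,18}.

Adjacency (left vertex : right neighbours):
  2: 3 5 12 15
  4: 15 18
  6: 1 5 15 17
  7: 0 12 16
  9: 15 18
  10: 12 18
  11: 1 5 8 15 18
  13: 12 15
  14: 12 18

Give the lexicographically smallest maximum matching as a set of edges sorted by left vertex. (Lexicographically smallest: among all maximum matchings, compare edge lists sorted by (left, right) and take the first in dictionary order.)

|M| = 7 (so the lex-smallest maximum matching has 7 edges)
process left vertices in ascending order; for each, take the smallest-labelled available neighbour that still permits 7 edges overall, or leave it unmatched if none does
lex-smallest matching: {2-3, 4-15, 6-1, 7-0, 9-18, 10-12, 11-5}

Lex-smallest maximum matching: {(2,3), (4,15), (6,1), (7,0), (9,18), (10,12), (11,5)}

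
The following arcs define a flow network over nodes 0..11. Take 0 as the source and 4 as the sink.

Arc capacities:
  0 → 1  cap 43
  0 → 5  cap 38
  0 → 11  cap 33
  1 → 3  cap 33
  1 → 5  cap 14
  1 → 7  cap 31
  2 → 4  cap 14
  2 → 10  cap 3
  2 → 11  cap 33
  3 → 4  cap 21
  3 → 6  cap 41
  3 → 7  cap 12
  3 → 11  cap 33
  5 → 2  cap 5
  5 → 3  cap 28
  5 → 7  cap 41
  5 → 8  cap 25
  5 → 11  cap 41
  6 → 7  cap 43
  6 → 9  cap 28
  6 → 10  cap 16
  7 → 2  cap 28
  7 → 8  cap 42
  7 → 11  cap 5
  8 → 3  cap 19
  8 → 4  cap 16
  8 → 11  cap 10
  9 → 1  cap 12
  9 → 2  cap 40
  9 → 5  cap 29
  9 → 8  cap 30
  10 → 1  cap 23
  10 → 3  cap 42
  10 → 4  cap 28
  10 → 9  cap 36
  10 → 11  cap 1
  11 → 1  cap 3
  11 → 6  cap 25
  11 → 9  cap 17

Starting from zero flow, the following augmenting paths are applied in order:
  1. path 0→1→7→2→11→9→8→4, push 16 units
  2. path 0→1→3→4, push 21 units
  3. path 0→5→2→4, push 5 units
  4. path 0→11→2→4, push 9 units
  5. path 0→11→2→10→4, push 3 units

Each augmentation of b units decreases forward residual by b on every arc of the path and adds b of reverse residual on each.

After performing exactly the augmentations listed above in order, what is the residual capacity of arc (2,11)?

after path 1 (0→1→7→2→11→9→8→4, push 16): res(2,11)=17
after path 2 (0→1→3→4, push 21): res(2,11)=17
after path 3 (0→5→2→4, push 5): res(2,11)=17
after path 4 (0→11→2→4, push 9): res(2,11)=26
after path 5 (0→11→2→10→4, push 3): res(2,11)=29

Residual capacity of (2,11): 29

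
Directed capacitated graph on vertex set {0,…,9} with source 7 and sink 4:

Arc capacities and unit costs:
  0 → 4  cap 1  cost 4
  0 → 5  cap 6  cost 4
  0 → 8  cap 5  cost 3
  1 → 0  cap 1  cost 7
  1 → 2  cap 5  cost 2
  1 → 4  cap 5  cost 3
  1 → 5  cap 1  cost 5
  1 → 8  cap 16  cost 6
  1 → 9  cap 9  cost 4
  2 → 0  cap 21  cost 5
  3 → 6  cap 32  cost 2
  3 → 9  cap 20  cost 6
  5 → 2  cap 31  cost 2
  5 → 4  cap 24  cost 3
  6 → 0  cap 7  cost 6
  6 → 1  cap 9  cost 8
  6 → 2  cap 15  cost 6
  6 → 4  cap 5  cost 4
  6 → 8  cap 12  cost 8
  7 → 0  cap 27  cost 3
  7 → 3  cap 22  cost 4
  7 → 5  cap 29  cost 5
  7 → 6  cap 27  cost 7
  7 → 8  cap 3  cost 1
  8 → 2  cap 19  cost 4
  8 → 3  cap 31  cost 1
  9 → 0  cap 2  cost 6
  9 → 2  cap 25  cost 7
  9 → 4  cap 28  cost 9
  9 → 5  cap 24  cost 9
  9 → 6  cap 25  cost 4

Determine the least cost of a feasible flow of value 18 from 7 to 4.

shortest-cost path #1: 7→0→4 push 1 @ unit cost 7 (adds 7)
shortest-cost path #2: 7→5→4 push 17 @ unit cost 8 (adds 136)
total cost = 143

Minimum cost for 18 units: 143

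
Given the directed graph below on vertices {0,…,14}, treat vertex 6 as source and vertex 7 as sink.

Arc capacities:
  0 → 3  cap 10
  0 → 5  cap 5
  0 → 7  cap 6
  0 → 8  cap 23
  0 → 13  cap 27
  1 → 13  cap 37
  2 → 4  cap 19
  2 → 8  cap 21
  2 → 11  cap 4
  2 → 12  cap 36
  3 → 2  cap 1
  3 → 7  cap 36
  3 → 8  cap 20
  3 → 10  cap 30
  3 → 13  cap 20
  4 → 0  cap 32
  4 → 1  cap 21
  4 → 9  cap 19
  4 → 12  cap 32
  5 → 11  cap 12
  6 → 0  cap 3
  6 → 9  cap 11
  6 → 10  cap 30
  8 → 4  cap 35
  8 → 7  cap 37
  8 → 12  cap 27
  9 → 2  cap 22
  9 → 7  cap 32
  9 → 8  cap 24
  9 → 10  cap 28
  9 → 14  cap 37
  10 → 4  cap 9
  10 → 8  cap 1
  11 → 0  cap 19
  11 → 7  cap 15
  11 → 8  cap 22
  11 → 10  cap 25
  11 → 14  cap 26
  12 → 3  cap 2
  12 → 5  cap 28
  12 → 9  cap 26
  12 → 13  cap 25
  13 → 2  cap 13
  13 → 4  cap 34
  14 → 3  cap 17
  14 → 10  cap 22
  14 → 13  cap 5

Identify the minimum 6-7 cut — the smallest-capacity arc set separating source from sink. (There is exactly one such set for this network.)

augment #1: 6→0→7 push 3
augment #2: 6→9→7 push 11
augment #3: 6→10→8→7 push 1
augment #4: 6→10→4→0→7 push 3
augment #5: 6→10→4→9→7 push 6
max flow = 24; residual-reachable set from 6 gives S-side
cut edges (S→T): {(6,0), (6,9), (10,4), (10,8)} total cap 24

Min-cut arcs: {(6,0), (6,9), (10,4), (10,8)} (total capacity 24)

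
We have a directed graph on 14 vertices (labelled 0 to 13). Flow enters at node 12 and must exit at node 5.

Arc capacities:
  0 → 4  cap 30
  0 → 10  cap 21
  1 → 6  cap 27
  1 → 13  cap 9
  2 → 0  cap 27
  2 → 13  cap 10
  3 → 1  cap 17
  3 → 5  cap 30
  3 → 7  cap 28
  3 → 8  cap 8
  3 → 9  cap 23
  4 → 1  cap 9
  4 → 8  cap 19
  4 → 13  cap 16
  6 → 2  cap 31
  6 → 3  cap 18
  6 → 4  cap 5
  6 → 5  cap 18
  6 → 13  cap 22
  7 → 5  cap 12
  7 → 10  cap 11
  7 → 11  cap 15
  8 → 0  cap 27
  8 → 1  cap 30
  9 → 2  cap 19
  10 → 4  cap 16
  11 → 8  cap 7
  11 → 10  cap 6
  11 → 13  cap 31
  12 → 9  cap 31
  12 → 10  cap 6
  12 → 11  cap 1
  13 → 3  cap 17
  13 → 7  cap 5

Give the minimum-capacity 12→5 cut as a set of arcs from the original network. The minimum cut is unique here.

Min-cut arcs: {(9,2), (12,10), (12,11)} (total capacity 26)

augment #1: 12→11→13→3→5 push 1
augment #2: 12→9→2→13→3→5 push 10
augment #3: 12→10→4→1→6→5 push 6
augment #4: 12→9→2→0→4→1→6→5 push 3
augment #5: 12→9→2→0→4→13→3→5 push 6
max flow = 26; residual-reachable set from 12 gives S-side
cut edges (S→T): {(9,2), (12,10), (12,11)} total cap 26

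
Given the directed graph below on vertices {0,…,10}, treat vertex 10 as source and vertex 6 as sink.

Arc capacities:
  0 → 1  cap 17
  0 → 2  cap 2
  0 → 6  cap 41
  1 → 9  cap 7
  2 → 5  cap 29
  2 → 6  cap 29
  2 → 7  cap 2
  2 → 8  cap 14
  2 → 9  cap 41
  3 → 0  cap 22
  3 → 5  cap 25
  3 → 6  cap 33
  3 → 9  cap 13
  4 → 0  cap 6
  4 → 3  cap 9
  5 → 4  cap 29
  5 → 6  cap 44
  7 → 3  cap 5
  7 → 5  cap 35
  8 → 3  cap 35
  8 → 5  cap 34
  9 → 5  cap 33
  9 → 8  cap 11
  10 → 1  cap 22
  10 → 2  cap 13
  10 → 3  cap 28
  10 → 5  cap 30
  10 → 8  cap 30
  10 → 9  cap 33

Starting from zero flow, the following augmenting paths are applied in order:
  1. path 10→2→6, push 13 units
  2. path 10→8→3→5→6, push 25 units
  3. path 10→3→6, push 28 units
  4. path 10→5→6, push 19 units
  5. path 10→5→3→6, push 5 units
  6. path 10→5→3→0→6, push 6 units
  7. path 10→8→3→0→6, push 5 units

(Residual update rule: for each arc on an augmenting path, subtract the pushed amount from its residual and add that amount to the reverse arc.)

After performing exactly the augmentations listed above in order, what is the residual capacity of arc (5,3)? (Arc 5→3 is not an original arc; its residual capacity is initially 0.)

after path 1 (10→2→6, push 13): res(5,3)=0
after path 2 (10→8→3→5→6, push 25): res(5,3)=25
after path 3 (10→3→6, push 28): res(5,3)=25
after path 4 (10→5→6, push 19): res(5,3)=25
after path 5 (10→5→3→6, push 5): res(5,3)=20
after path 6 (10→5→3→0→6, push 6): res(5,3)=14
after path 7 (10→8→3→0→6, push 5): res(5,3)=14

Residual capacity of (5,3): 14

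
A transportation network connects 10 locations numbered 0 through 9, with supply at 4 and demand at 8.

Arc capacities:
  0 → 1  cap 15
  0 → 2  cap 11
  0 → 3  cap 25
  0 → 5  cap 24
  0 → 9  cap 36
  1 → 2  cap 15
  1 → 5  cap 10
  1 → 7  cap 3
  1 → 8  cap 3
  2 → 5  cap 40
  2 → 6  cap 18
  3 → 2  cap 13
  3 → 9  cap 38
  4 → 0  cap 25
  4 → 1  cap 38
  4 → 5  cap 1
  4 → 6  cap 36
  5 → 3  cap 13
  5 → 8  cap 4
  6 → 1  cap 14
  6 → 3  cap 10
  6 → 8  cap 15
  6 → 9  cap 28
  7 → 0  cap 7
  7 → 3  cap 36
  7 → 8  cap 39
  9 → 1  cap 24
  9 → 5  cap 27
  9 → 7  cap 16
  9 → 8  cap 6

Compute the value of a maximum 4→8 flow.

Maximum flow value: 47

augment #1: 4→1→8 bottleneck 3, total now 3
augment #2: 4→5→8 bottleneck 1, total now 4
augment #3: 4→6→8 bottleneck 15, total now 19
augment #4: 4→0→5→8 bottleneck 3, total now 22
augment #5: 4→0→9→8 bottleneck 6, total now 28
augment #6: 4→1→7→8 bottleneck 3, total now 31
augment #7: 4→0→9→7→8 bottleneck 16, total now 47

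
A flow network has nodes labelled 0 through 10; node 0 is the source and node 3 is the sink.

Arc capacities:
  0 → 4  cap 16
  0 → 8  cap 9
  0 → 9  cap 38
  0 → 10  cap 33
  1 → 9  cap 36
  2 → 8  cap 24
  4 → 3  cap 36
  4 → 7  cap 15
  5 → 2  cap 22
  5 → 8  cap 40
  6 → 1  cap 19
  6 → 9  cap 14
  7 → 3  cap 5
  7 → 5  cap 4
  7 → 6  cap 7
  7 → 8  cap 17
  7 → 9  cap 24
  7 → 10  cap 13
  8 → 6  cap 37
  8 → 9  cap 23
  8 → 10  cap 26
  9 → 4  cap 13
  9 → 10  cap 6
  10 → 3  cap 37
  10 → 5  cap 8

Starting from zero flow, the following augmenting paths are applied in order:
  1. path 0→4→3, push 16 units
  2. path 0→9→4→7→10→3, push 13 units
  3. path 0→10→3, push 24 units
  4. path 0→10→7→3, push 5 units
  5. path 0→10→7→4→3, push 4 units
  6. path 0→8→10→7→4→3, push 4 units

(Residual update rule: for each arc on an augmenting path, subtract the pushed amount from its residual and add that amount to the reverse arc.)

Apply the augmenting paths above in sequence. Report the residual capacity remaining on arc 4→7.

Residual capacity of (4,7): 10

after path 1 (0→4→3, push 16): res(4,7)=15
after path 2 (0→9→4→7→10→3, push 13): res(4,7)=2
after path 3 (0→10→3, push 24): res(4,7)=2
after path 4 (0→10→7→3, push 5): res(4,7)=2
after path 5 (0→10→7→4→3, push 4): res(4,7)=6
after path 6 (0→8→10→7→4→3, push 4): res(4,7)=10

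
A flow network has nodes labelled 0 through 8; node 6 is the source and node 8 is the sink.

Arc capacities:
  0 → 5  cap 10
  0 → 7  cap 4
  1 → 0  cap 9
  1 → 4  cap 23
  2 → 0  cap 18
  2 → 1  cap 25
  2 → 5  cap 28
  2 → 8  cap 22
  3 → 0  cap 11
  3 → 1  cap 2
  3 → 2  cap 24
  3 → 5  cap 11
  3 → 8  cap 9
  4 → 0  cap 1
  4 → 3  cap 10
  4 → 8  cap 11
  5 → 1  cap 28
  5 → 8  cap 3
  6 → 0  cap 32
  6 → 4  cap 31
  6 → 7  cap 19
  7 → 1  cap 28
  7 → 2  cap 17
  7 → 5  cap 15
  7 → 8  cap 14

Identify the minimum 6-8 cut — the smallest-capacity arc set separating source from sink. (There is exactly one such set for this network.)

augment #1: 6→4→8 push 11
augment #2: 6→7→8 push 14
augment #3: 6→0→5→8 push 3
augment #4: 6→4→3→8 push 9
augment #5: 6→7→2→8 push 5
augment #6: 6→0→7→2→8 push 4
augment #7: 6→4→3→2→8 push 1
max flow = 47; residual-reachable set from 6 gives S-side
cut edges (S→T): {(0,7), (4,3), (4,8), (5,8), (6,7)} total cap 47

Min-cut arcs: {(0,7), (4,3), (4,8), (5,8), (6,7)} (total capacity 47)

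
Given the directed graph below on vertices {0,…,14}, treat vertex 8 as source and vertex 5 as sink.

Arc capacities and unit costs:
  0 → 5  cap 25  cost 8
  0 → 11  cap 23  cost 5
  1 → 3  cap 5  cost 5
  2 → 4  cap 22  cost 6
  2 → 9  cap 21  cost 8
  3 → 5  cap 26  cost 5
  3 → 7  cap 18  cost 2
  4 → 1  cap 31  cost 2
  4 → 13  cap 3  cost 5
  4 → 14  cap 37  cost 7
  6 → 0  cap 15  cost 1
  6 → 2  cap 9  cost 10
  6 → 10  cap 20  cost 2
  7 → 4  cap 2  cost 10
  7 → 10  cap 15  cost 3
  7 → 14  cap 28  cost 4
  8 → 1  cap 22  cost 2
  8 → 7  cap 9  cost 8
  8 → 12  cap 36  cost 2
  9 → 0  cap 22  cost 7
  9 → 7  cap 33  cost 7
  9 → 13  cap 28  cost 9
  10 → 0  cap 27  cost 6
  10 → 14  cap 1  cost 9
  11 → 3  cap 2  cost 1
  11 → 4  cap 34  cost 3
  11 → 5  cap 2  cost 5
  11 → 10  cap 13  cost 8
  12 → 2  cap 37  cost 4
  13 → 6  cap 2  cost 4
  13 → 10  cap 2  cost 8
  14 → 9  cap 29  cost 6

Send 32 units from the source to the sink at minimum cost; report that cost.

shortest-cost path #1: 8→1→3→5 push 5 @ unit cost 12 (adds 60)
shortest-cost path #2: 8→7→10→0→5 push 9 @ unit cost 25 (adds 225)
shortest-cost path #3: 8→12→2→9→0→5 push 16 @ unit cost 29 (adds 464)
shortest-cost path #4: 8→12→2→9→0→11→5 push 2 @ unit cost 31 (adds 62)
total cost = 811

Minimum cost for 32 units: 811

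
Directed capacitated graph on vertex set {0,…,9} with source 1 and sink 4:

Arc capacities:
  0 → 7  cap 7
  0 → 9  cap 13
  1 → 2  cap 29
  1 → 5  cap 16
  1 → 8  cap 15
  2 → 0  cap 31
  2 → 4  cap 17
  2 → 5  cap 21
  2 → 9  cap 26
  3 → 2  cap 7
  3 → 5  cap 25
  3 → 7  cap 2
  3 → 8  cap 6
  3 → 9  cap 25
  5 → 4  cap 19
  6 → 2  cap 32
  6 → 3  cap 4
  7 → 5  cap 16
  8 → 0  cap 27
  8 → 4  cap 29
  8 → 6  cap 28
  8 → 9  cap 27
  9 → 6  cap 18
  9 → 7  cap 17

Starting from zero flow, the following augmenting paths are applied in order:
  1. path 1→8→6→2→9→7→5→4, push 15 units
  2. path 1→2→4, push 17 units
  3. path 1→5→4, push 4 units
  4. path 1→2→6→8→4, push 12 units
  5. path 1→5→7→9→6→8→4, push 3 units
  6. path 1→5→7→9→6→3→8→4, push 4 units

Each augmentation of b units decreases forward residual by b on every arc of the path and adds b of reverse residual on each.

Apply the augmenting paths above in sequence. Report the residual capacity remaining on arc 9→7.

Residual capacity of (9,7): 9

after path 1 (1→8→6→2→9→7→5→4, push 15): res(9,7)=2
after path 2 (1→2→4, push 17): res(9,7)=2
after path 3 (1→5→4, push 4): res(9,7)=2
after path 4 (1→2→6→8→4, push 12): res(9,7)=2
after path 5 (1→5→7→9→6→8→4, push 3): res(9,7)=5
after path 6 (1→5→7→9→6→3→8→4, push 4): res(9,7)=9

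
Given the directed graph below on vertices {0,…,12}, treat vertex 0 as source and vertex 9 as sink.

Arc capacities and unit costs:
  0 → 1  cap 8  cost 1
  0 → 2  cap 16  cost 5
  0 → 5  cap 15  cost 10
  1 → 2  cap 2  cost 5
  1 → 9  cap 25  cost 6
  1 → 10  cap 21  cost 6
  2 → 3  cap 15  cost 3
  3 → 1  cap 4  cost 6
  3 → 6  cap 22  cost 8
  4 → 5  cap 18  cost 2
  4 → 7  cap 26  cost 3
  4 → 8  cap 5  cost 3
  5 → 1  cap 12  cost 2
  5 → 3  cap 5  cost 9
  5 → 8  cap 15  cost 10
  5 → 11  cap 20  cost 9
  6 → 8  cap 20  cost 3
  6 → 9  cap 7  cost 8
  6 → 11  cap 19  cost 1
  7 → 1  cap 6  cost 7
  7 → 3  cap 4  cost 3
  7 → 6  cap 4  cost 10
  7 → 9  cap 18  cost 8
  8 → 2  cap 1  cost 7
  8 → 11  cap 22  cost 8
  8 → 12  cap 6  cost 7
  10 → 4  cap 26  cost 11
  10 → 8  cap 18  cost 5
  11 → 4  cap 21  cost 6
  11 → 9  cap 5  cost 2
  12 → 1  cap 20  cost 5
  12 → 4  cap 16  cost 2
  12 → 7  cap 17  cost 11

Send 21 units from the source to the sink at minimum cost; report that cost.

shortest-cost path #1: 0→1→9 push 8 @ unit cost 7 (adds 56)
shortest-cost path #2: 0→5→1→9 push 12 @ unit cost 18 (adds 216)
shortest-cost path #3: 0→2→3→6→11→9 push 1 @ unit cost 19 (adds 19)
total cost = 291

Minimum cost for 21 units: 291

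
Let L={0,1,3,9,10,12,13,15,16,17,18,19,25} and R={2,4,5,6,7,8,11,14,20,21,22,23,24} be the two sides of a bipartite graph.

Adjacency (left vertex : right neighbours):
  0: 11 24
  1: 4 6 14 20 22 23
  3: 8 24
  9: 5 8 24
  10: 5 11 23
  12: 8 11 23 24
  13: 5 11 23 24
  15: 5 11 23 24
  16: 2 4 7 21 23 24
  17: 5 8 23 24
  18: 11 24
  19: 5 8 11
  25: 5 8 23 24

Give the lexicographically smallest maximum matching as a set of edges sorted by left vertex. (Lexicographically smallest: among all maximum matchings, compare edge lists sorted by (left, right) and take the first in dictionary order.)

|M| = 7 (so the lex-smallest maximum matching has 7 edges)
process left vertices in ascending order; for each, take the smallest-labelled available neighbour that still permits 7 edges overall, or leave it unmatched if none does
lex-smallest matching: {0-11, 1-4, 3-8, 9-5, 10-23, 12-24, 16-2}

Lex-smallest maximum matching: {(0,11), (1,4), (3,8), (9,5), (10,23), (12,24), (16,2)}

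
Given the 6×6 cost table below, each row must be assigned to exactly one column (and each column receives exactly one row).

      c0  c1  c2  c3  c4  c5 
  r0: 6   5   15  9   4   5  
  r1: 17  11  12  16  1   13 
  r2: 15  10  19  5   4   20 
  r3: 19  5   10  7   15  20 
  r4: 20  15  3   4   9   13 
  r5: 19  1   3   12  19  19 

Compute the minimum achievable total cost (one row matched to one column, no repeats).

optimal assignment: row0→col5 (cost 5), row1→col4 (cost 1), row2→col0 (cost 15), row3→col3 (cost 7), row4→col2 (cost 3), row5→col1 (cost 1)
total = 5 + 1 + 15 + 7 + 3 + 1 = 32

Minimum assignment cost: 32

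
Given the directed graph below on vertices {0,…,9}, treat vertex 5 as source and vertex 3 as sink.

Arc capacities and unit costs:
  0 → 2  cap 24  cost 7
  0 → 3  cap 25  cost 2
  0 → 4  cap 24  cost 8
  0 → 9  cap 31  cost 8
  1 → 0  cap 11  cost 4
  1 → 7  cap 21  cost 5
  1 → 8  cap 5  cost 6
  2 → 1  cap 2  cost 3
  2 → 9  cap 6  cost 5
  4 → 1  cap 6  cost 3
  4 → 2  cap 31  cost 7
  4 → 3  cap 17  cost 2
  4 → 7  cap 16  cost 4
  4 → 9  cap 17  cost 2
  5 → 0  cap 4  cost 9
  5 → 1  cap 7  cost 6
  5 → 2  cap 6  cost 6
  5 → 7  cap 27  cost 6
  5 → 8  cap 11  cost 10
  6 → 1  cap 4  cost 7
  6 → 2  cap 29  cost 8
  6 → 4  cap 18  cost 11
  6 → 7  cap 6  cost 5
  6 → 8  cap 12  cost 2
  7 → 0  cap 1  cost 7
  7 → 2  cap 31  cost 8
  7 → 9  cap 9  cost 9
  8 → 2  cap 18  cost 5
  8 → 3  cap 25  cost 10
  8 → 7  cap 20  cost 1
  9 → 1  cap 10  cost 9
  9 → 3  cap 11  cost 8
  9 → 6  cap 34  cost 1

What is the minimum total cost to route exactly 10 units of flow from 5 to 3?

Minimum cost for 10 units: 116

shortest-cost path #1: 5→0→3 push 4 @ unit cost 11 (adds 44)
shortest-cost path #2: 5→1→0→3 push 6 @ unit cost 12 (adds 72)
total cost = 116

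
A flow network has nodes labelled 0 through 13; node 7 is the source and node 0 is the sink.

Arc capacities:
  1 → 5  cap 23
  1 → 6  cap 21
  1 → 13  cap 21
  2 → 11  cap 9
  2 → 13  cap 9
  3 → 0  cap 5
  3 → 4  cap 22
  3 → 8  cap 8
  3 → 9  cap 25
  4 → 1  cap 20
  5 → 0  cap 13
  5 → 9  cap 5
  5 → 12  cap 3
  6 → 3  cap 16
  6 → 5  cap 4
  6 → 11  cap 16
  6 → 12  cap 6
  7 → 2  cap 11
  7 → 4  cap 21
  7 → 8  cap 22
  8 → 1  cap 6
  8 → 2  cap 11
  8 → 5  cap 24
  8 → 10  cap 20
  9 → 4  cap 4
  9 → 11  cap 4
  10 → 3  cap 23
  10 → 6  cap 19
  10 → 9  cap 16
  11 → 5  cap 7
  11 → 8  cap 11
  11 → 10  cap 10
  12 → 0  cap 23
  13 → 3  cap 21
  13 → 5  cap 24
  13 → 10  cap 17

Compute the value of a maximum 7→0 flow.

Maximum flow value: 27

augment #1: 7→8→5→0 bottleneck 13, total now 13
augment #2: 7→2→13→3→0 bottleneck 5, total now 18
augment #3: 7→8→5→12→0 bottleneck 3, total now 21
augment #4: 7→4→1→6→12→0 bottleneck 6, total now 27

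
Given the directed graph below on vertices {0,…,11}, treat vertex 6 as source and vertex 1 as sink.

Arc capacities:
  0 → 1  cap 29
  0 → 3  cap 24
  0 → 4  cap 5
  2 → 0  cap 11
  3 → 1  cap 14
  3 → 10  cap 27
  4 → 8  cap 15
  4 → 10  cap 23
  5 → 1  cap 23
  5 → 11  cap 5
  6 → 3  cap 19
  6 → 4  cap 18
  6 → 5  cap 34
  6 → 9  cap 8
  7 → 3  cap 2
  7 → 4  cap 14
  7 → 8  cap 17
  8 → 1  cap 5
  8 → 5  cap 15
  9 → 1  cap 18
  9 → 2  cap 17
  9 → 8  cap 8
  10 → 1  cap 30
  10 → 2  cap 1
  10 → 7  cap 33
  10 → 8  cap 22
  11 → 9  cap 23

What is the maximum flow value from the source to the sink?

Maximum flow value: 73

augment #1: 6→3→1 bottleneck 14, total now 14
augment #2: 6→5→1 bottleneck 23, total now 37
augment #3: 6→9→1 bottleneck 8, total now 45
augment #4: 6→3→10→1 bottleneck 5, total now 50
augment #5: 6→4→8→1 bottleneck 5, total now 55
augment #6: 6→4→10→1 bottleneck 13, total now 68
augment #7: 6→5→11→9→1 bottleneck 5, total now 73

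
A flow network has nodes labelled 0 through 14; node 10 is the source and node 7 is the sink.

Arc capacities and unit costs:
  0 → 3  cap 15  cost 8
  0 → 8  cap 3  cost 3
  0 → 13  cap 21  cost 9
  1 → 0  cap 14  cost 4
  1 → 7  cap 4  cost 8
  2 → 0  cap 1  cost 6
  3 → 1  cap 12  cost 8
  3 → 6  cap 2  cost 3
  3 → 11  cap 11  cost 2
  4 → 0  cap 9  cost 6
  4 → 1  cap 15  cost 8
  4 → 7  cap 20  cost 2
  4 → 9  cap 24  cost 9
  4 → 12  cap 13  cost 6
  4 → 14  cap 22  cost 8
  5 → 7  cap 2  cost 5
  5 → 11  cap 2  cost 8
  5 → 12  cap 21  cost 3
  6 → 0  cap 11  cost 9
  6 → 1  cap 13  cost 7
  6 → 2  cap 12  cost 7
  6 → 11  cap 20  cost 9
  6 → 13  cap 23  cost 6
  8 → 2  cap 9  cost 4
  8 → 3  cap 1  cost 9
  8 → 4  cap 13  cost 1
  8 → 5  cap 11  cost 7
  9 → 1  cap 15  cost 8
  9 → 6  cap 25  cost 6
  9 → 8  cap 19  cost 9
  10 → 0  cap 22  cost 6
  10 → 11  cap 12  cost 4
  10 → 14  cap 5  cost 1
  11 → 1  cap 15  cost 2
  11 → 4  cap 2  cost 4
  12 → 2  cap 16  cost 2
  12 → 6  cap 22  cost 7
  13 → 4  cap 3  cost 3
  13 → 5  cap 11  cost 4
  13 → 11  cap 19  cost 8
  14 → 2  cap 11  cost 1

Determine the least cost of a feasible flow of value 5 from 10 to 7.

shortest-cost path #1: 10→11→4→7 push 2 @ unit cost 10 (adds 20)
shortest-cost path #2: 10→0→8→4→7 push 3 @ unit cost 12 (adds 36)
total cost = 56

Minimum cost for 5 units: 56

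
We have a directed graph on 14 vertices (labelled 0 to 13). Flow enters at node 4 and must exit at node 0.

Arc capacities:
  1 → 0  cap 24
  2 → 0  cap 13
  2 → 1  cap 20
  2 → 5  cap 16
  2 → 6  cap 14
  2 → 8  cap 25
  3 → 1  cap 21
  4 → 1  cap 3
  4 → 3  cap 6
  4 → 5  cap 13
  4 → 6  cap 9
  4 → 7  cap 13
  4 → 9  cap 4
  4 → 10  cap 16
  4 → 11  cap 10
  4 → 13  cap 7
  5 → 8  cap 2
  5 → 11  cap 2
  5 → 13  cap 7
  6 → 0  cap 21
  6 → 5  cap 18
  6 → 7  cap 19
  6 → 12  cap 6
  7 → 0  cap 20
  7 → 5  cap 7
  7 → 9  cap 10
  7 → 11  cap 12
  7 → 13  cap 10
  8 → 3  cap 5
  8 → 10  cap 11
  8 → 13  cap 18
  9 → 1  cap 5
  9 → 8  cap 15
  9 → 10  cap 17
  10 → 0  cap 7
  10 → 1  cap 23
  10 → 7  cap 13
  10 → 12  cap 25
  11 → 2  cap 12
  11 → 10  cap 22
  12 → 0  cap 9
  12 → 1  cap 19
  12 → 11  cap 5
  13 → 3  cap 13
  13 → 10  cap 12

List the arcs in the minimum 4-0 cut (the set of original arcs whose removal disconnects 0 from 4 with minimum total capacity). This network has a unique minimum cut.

Min-cut arcs: {(4,1), (4,3), (4,6), (4,7), (4,9), (4,10), (4,11), (4,13), (5,8), (5,11), (5,13)} (total capacity 79)

augment #1: 4→1→0 push 3
augment #2: 4→6→0 push 9
augment #3: 4→7→0 push 13
augment #4: 4→10→0 push 7
augment #5: 4→3→1→0 push 6
augment #6: 4→9→1→0 push 4
augment #7: 4→10→1→0 push 9
augment #8: 4→11→2→0 push 10
augment #9: 4→5→11→2→0 push 2
augment #10: 4→13→3→1→0 push 2
augment #11: 4→13→10→7→0 push 5
augment #12: 4→5→8→10→7→0 push 2
augment #13: 4→5→13→10→12→0 push 7
max flow = 79; residual-reachable set from 4 gives S-side
cut edges (S→T): {(4,1), (4,3), (4,6), (4,7), (4,9), (4,10), (4,11), (4,13), (5,8), (5,11), (5,13)} total cap 79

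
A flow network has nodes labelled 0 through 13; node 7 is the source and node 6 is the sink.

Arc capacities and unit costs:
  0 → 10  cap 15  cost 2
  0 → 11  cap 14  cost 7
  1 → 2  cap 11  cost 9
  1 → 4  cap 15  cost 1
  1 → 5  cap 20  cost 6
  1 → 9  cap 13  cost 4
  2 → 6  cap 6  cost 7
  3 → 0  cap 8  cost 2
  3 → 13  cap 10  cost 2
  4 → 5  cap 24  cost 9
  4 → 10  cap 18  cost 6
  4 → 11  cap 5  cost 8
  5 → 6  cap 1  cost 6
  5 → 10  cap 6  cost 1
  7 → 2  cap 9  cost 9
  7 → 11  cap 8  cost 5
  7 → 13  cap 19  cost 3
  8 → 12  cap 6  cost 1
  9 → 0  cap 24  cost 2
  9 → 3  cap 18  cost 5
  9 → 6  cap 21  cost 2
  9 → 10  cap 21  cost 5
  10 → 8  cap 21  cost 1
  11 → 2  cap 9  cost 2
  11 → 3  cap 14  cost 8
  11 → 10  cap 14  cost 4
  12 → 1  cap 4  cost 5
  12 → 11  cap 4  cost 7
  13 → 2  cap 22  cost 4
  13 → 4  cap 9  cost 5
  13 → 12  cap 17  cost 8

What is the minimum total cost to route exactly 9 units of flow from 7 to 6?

shortest-cost path #1: 7→11→2→6 push 6 @ unit cost 14 (adds 84)
shortest-cost path #2: 7→13→12→1→9→6 push 3 @ unit cost 22 (adds 66)
total cost = 150

Minimum cost for 9 units: 150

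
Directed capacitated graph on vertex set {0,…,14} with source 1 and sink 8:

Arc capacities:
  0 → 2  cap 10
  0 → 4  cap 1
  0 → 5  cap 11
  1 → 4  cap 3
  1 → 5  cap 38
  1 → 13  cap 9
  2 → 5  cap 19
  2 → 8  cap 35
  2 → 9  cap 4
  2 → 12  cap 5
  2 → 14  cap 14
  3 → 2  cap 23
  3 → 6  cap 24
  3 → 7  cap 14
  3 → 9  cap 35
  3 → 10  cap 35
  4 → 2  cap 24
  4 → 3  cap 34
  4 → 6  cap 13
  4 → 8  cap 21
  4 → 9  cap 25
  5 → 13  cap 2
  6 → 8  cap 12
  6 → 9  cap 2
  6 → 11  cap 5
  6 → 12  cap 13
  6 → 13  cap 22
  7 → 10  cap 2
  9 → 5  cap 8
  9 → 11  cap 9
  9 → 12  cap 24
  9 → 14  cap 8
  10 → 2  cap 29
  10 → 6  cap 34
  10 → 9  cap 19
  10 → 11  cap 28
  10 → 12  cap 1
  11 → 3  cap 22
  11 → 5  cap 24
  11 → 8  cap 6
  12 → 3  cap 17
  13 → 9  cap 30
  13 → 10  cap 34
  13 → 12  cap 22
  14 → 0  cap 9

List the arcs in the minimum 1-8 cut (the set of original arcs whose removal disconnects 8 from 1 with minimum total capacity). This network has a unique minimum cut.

augment #1: 1→4→8 push 3
augment #2: 1→13→9→11→8 push 6
augment #3: 1→13→10→2→8 push 3
augment #4: 1→5→13→10→2→8 push 2
max flow = 14; residual-reachable set from 1 gives S-side
cut edges (S→T): {(1,4), (1,13), (5,13)} total cap 14

Min-cut arcs: {(1,4), (1,13), (5,13)} (total capacity 14)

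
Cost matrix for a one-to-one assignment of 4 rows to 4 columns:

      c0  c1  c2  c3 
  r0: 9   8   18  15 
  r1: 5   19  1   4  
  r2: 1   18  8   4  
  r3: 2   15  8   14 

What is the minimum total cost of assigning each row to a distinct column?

Minimum assignment cost: 15

optimal assignment: row0→col1 (cost 8), row1→col2 (cost 1), row2→col3 (cost 4), row3→col0 (cost 2)
total = 8 + 1 + 4 + 2 = 15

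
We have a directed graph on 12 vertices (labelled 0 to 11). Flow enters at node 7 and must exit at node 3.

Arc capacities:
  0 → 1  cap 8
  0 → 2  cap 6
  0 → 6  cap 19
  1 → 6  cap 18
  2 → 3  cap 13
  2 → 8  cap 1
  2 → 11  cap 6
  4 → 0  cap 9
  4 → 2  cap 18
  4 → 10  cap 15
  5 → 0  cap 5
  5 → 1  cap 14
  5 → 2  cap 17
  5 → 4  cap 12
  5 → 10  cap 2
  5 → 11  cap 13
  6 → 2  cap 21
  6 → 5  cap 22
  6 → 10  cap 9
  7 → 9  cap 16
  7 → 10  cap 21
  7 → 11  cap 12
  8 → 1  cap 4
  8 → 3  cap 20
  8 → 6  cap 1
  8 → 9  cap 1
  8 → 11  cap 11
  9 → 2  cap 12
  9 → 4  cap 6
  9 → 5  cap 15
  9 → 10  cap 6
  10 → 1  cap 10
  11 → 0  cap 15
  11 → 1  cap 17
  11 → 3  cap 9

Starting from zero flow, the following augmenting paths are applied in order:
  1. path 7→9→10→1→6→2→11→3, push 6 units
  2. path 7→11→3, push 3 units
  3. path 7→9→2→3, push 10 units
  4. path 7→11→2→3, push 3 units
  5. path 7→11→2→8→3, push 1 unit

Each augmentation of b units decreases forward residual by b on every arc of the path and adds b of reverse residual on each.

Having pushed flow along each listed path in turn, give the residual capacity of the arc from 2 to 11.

after path 1 (7→9→10→1→6→2→11→3, push 6): res(2,11)=0
after path 2 (7→11→3, push 3): res(2,11)=0
after path 3 (7→9→2→3, push 10): res(2,11)=0
after path 4 (7→11→2→3, push 3): res(2,11)=3
after path 5 (7→11→2→8→3, push 1): res(2,11)=4

Residual capacity of (2,11): 4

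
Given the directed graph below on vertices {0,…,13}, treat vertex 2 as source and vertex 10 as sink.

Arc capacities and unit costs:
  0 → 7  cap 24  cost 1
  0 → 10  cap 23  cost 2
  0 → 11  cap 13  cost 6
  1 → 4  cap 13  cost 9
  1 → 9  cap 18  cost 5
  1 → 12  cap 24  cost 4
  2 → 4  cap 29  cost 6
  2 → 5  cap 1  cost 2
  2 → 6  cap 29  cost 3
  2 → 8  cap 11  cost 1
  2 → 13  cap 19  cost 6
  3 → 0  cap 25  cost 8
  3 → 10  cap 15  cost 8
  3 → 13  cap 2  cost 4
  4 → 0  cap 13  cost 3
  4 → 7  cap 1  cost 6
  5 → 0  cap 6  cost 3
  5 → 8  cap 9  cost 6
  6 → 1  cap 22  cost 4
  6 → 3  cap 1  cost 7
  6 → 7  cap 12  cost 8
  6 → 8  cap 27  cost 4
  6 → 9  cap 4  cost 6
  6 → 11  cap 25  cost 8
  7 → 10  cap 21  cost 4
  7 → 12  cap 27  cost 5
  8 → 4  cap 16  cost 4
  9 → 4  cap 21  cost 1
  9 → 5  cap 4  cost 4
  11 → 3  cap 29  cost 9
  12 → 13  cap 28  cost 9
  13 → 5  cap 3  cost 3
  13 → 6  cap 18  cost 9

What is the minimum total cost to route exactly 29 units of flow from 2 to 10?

Minimum cost for 29 units: 361

shortest-cost path #1: 2→5→0→10 push 1 @ unit cost 7 (adds 7)
shortest-cost path #2: 2→8→4→0→10 push 11 @ unit cost 10 (adds 110)
shortest-cost path #3: 2→4→0→10 push 2 @ unit cost 11 (adds 22)
shortest-cost path #4: 2→13→5→0→10 push 3 @ unit cost 14 (adds 42)
shortest-cost path #5: 2→6→7→10 push 12 @ unit cost 15 (adds 180)
total cost = 361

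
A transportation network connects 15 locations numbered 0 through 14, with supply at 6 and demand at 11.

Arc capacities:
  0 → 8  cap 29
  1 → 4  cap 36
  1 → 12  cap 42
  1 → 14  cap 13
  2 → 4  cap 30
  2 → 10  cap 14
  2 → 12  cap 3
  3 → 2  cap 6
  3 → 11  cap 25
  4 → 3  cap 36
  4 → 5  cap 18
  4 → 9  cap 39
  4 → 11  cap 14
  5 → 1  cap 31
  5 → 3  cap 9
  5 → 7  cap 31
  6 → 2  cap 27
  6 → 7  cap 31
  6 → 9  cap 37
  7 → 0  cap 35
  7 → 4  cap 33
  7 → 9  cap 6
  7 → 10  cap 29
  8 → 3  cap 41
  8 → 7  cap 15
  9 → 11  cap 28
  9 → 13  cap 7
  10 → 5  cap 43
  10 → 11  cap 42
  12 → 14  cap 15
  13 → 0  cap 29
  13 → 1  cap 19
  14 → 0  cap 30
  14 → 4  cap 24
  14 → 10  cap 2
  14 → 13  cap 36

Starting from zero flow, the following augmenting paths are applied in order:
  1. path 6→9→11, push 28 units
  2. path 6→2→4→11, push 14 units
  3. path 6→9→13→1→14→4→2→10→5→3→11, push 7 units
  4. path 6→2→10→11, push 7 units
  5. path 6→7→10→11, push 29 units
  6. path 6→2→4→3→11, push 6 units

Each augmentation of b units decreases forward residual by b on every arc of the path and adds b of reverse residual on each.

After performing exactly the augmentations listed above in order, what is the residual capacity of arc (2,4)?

Residual capacity of (2,4): 17

after path 1 (6→9→11, push 28): res(2,4)=30
after path 2 (6→2→4→11, push 14): res(2,4)=16
after path 3 (6→9→13→1→14→4→2→10→5→3→11, push 7): res(2,4)=23
after path 4 (6→2→10→11, push 7): res(2,4)=23
after path 5 (6→7→10→11, push 29): res(2,4)=23
after path 6 (6→2→4→3→11, push 6): res(2,4)=17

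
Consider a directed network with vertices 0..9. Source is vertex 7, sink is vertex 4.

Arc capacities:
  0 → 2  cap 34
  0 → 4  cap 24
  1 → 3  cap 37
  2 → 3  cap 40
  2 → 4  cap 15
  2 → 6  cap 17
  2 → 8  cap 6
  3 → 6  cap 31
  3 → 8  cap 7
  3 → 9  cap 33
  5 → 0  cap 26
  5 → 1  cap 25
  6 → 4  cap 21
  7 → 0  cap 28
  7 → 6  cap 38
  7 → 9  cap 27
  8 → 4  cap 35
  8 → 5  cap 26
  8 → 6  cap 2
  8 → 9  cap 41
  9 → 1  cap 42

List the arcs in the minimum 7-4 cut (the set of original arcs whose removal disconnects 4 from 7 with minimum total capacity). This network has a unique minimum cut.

augment #1: 7→0→4 push 24
augment #2: 7→6→4 push 21
augment #3: 7→0→2→4 push 4
augment #4: 7→9→1→3→8→4 push 7
max flow = 56; residual-reachable set from 7 gives S-side
cut edges (S→T): {(3,8), (6,4), (7,0)} total cap 56

Min-cut arcs: {(3,8), (6,4), (7,0)} (total capacity 56)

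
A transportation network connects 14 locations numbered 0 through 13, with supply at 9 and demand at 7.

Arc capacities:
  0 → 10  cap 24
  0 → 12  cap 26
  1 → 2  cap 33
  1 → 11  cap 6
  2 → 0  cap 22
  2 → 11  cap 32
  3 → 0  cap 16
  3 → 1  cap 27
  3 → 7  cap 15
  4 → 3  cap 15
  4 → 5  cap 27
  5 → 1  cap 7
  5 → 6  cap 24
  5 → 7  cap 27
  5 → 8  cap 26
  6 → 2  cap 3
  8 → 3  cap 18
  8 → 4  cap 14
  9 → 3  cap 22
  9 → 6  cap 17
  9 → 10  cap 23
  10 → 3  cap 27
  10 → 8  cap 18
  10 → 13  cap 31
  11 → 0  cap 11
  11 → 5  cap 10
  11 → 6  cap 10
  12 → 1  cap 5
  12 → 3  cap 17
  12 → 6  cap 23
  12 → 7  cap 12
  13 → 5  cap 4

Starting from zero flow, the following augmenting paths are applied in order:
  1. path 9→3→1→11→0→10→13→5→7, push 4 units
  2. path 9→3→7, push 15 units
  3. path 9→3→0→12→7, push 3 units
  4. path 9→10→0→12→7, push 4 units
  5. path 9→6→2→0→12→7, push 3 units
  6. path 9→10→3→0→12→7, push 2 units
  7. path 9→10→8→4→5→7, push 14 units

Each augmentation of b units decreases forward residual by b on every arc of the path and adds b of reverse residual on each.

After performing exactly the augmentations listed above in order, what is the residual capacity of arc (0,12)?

after path 1 (9→3→1→11→0→10→13→5→7, push 4): res(0,12)=26
after path 2 (9→3→7, push 15): res(0,12)=26
after path 3 (9→3→0→12→7, push 3): res(0,12)=23
after path 4 (9→10→0→12→7, push 4): res(0,12)=19
after path 5 (9→6→2→0→12→7, push 3): res(0,12)=16
after path 6 (9→10→3→0→12→7, push 2): res(0,12)=14
after path 7 (9→10→8→4→5→7, push 14): res(0,12)=14

Residual capacity of (0,12): 14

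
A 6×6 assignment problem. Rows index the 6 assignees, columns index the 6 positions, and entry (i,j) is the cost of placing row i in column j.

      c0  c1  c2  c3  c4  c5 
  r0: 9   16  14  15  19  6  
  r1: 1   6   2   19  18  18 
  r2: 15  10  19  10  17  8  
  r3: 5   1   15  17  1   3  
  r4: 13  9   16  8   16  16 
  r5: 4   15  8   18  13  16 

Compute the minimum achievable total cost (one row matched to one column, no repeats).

optimal assignment: row0→col5 (cost 6), row1→col2 (cost 2), row2→col1 (cost 10), row3→col4 (cost 1), row4→col3 (cost 8), row5→col0 (cost 4)
total = 6 + 2 + 10 + 1 + 8 + 4 = 31

Minimum assignment cost: 31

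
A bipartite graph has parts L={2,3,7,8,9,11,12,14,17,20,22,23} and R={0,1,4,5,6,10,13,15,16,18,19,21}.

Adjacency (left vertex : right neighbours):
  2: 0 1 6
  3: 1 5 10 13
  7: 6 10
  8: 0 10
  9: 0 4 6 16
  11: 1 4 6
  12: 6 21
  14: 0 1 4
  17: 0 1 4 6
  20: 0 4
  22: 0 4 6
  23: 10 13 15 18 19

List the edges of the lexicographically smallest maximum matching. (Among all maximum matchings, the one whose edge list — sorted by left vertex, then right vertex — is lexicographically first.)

|M| = 9 (so the lex-smallest maximum matching has 9 edges)
process left vertices in ascending order; for each, take the smallest-labelled available neighbour that still permits 9 edges overall, or leave it unmatched if none does
lex-smallest matching: {2-0, 3-5, 7-6, 8-10, 9-16, 11-1, 12-21, 14-4, 23-13}

Lex-smallest maximum matching: {(2,0), (3,5), (7,6), (8,10), (9,16), (11,1), (12,21), (14,4), (23,13)}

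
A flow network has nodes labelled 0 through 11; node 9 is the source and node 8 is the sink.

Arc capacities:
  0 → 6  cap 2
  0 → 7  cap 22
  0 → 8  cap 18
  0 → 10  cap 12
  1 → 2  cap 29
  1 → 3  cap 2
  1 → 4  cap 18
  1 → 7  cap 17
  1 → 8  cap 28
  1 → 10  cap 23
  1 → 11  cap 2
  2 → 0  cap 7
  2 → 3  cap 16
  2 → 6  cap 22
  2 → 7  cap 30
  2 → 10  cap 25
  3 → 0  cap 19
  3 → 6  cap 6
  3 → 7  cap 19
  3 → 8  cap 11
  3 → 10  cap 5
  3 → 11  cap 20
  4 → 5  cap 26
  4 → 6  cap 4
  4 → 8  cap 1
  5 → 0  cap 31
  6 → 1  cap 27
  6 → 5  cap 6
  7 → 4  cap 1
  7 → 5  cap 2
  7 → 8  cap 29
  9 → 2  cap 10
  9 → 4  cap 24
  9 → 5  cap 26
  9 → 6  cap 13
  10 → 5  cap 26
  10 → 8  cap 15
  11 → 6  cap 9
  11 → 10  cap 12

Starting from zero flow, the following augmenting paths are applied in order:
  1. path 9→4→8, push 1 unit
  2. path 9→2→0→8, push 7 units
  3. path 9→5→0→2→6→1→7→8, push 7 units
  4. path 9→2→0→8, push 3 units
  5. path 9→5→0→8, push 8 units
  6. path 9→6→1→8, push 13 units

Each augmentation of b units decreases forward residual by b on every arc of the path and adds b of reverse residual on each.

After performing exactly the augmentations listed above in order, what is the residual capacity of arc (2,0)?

Residual capacity of (2,0): 4

after path 1 (9→4→8, push 1): res(2,0)=7
after path 2 (9→2→0→8, push 7): res(2,0)=0
after path 3 (9→5→0→2→6→1→7→8, push 7): res(2,0)=7
after path 4 (9→2→0→8, push 3): res(2,0)=4
after path 5 (9→5→0→8, push 8): res(2,0)=4
after path 6 (9→6→1→8, push 13): res(2,0)=4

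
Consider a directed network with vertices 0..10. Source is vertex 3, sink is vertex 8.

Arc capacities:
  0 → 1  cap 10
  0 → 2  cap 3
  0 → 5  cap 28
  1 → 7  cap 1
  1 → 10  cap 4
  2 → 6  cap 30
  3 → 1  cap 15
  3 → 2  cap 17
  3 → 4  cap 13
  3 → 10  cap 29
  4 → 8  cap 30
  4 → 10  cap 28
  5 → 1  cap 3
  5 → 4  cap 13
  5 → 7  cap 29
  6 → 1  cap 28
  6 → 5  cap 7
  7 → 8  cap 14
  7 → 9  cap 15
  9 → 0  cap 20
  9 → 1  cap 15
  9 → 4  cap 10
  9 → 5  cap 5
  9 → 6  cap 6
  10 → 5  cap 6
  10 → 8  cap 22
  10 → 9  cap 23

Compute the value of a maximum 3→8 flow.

Maximum flow value: 54

augment #1: 3→4→8 bottleneck 13, total now 13
augment #2: 3→10→8 bottleneck 22, total now 35
augment #3: 3→1→7→8 bottleneck 1, total now 36
augment #4: 3→10→5→4→8 bottleneck 6, total now 42
augment #5: 3→10→9→4→8 bottleneck 1, total now 43
augment #6: 3→1→10→9→4→8 bottleneck 4, total now 47
augment #7: 3→2→6→5→4→8 bottleneck 6, total now 53
augment #8: 3→2→6→5→7→8 bottleneck 1, total now 54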